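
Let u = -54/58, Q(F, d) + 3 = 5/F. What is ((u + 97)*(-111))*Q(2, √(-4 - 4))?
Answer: 154623/29 ≈ 5331.8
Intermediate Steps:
Q(F, d) = -3 + 5/F
u = -27/29 (u = -54*1/58 = -27/29 ≈ -0.93103)
((u + 97)*(-111))*Q(2, √(-4 - 4)) = ((-27/29 + 97)*(-111))*(-3 + 5/2) = ((2786/29)*(-111))*(-3 + 5*(½)) = -309246*(-3 + 5/2)/29 = -309246/29*(-½) = 154623/29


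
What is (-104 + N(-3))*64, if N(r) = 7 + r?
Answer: -6400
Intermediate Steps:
(-104 + N(-3))*64 = (-104 + (7 - 3))*64 = (-104 + 4)*64 = -100*64 = -6400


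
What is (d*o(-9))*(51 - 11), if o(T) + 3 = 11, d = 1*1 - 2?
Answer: -320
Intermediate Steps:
d = -1 (d = 1 - 2 = -1)
o(T) = 8 (o(T) = -3 + 11 = 8)
(d*o(-9))*(51 - 11) = (-1*8)*(51 - 11) = -8*40 = -320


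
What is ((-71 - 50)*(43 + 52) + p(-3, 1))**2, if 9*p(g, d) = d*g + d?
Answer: 10703350849/81 ≈ 1.3214e+8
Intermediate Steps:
p(g, d) = d/9 + d*g/9 (p(g, d) = (d*g + d)/9 = (d + d*g)/9 = d/9 + d*g/9)
((-71 - 50)*(43 + 52) + p(-3, 1))**2 = ((-71 - 50)*(43 + 52) + (1/9)*1*(1 - 3))**2 = (-121*95 + (1/9)*1*(-2))**2 = (-11495 - 2/9)**2 = (-103457/9)**2 = 10703350849/81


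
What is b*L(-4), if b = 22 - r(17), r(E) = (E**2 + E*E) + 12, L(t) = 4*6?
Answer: -13632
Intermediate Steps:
L(t) = 24
r(E) = 12 + 2*E**2 (r(E) = (E**2 + E**2) + 12 = 2*E**2 + 12 = 12 + 2*E**2)
b = -568 (b = 22 - (12 + 2*17**2) = 22 - (12 + 2*289) = 22 - (12 + 578) = 22 - 1*590 = 22 - 590 = -568)
b*L(-4) = -568*24 = -13632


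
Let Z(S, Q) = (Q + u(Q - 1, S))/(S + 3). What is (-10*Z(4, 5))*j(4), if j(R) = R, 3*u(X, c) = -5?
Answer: -400/21 ≈ -19.048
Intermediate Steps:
u(X, c) = -5/3 (u(X, c) = (⅓)*(-5) = -5/3)
Z(S, Q) = (-5/3 + Q)/(3 + S) (Z(S, Q) = (Q - 5/3)/(S + 3) = (-5/3 + Q)/(3 + S))
(-10*Z(4, 5))*j(4) = -10*(-5/3 + 5)/(3 + 4)*4 = -10*10/(7*3)*4 = -10*10/21*4 = -100/21*4 = -400/21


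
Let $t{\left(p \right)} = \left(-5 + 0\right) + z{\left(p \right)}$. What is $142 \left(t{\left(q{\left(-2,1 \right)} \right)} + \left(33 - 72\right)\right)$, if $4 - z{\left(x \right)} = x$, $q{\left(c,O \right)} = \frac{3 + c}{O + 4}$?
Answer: $- \frac{28542}{5} \approx -5708.4$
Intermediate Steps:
$q{\left(c,O \right)} = \frac{3 + c}{4 + O}$
$z{\left(x \right)} = 4 - x$
$t{\left(p \right)} = -1 - p$ ($t{\left(p \right)} = \left(-5 + 0\right) - \left(-4 + p\right) = -5 - \left(-4 + p\right) = -1 - p$)
$142 \left(t{\left(q{\left(-2,1 \right)} \right)} + \left(33 - 72\right)\right) = 142 \left(\left(-1 - \frac{3 - 2}{4 + 1}\right) + \left(33 - 72\right)\right) = 142 \left(\left(-1 - \frac{1}{5} \cdot 1\right) - 39\right) = 142 \left(\left(-1 - \frac{1}{5}\right) - 39\right) = 142 \left(- \frac{6}{5} - 39\right) = 142 \left(- \frac{201}{5}\right) = - \frac{28542}{5}$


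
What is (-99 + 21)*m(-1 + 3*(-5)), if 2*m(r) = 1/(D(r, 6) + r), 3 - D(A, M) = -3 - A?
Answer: 3/2 ≈ 1.5000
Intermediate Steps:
D(A, M) = 6 + A (D(A, M) = 3 - (-3 - A) = 3 + (3 + A) = 6 + A)
m(r) = 1/(2*(6 + 2*r)) (m(r) = 1/(2*((6 + r) + r)) = 1/(2*(6 + 2*r)))
(-99 + 21)*m(-1 + 3*(-5)) = (-99 + 21)*(1/(4*(3 + (-1 + 3*(-5))))) = -39/(2*(3 + (-1 - 15))) = -39/(2*(3 - 16)) = -39/(2*(-13)) = -39*(-1)/(2*13) = -78*(-1/52) = 3/2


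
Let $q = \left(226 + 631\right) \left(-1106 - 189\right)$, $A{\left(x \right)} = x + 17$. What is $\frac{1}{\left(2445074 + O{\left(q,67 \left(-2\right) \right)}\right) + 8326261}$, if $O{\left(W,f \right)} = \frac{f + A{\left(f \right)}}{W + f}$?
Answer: $\frac{1109949}{11955632512166} \approx 9.2839 \cdot 10^{-8}$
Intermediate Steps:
$A{\left(x \right)} = 17 + x$
$q = -1109815$ ($q = 857 \left(-1295\right) = -1109815$)
$O{\left(W,f \right)} = \frac{17 + 2 f}{W + f}$ ($O{\left(W,f \right)} = \frac{f + \left(17 + f\right)}{W + f} = \frac{17 + 2 f}{W + f}$)
$\frac{1}{\left(2445074 + O{\left(q,67 \left(-2\right) \right)}\right) + 8326261} = \frac{1}{\left(2445074 + \frac{17 + 2 \cdot 67 \left(-2\right)}{-1109815 + 67 \left(-2\right)}\right) + 8326261} = \frac{1}{\left(2445074 + \frac{17 + 2 \left(-134\right)}{-1109815 - 134}\right) + 8326261} = \frac{1}{\left(2445074 + \frac{17 - 268}{-1109949}\right) + 8326261} = \frac{1}{\left(2445074 - - \frac{251}{1109949}\right) + 8326261} = \frac{1}{\left(2445074 + \frac{251}{1109949}\right) + 8326261} = \frac{1}{\frac{2713907441477}{1109949} + 8326261} = \frac{1}{\frac{11955632512166}{1109949}} = \frac{1109949}{11955632512166}$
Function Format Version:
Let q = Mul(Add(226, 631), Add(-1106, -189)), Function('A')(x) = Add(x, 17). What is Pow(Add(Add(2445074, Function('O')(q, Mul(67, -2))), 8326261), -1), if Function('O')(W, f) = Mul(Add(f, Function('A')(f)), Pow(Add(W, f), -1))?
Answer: Rational(1109949, 11955632512166) ≈ 9.2839e-8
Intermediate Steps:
Function('A')(x) = Add(17, x)
q = -1109815 (q = Mul(857, -1295) = -1109815)
Function('O')(W, f) = Mul(Pow(Add(W, f), -1), Add(17, Mul(2, f))) (Function('O')(W, f) = Mul(Add(f, Add(17, f)), Pow(Add(W, f), -1)) = Mul(Add(17, Mul(2, f)), Pow(Add(W, f), -1)) = Mul(Pow(Add(W, f), -1), Add(17, Mul(2, f))))
Pow(Add(Add(2445074, Function('O')(q, Mul(67, -2))), 8326261), -1) = Pow(Add(Add(2445074, Mul(Pow(Add(-1109815, Mul(67, -2)), -1), Add(17, Mul(2, Mul(67, -2))))), 8326261), -1) = Pow(Add(Add(2445074, Mul(Pow(Add(-1109815, -134), -1), Add(17, Mul(2, -134)))), 8326261), -1) = Pow(Add(Add(2445074, Mul(Pow(-1109949, -1), Add(17, -268))), 8326261), -1) = Pow(Add(Add(2445074, Mul(Rational(-1, 1109949), -251)), 8326261), -1) = Pow(Add(Add(2445074, Rational(251, 1109949)), 8326261), -1) = Pow(Add(Rational(2713907441477, 1109949), 8326261), -1) = Pow(Rational(11955632512166, 1109949), -1) = Rational(1109949, 11955632512166)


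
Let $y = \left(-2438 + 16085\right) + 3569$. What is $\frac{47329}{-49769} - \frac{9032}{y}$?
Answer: $- \frac{158041209}{107102888} \approx -1.4756$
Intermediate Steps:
$y = 17216$ ($y = 13647 + 3569 = 17216$)
$\frac{47329}{-49769} - \frac{9032}{y} = \frac{47329}{-49769} - \frac{9032}{17216} = 47329 \left(- \frac{1}{49769}\right) - \frac{1129}{2152} = - \frac{47329}{49769} - \frac{1129}{2152} = - \frac{158041209}{107102888}$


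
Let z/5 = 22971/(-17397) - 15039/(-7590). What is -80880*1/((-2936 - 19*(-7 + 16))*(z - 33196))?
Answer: -237325698720/302612868763829 ≈ -0.00078426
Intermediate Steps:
z = 9698177/2934294 (z = 5*(22971/(-17397) - 15039/(-7590)) = 5*(22971*(-1/17397) - 15039*(-1/7590)) = 5*(-7657/5799 + 5013/2530) = 5*(9698177/14671470) = 9698177/2934294 ≈ 3.3051)
-80880*1/((-2936 - 19*(-7 + 16))*(z - 33196)) = -80880*1/((-2936 - 19*(-7 + 16))*(9698177/2934294 - 33196)) = -80880*(-2934294/(97397125447*(-2936 - 19*9))) = -80880*(-2934294/(97397125447*(-2936 - 171))) = -80880/((-97397125447/2934294*(-3107))) = -80880/302612868763829/2934294 = -80880*2934294/302612868763829 = -237325698720/302612868763829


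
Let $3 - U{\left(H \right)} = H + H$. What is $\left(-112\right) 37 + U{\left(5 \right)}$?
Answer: $-4151$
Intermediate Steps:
$U{\left(H \right)} = 3 - 2 H$ ($U{\left(H \right)} = 3 - \left(H + H\right) = 3 - 2 H$)
$\left(-112\right) 37 + U{\left(5 \right)} = \left(-112\right) 37 + \left(3 - 10\right) = -4144 + \left(3 - 10\right) = -4144 - 7 = -4151$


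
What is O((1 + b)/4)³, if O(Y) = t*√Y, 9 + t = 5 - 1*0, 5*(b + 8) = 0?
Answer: 56*I*√7 ≈ 148.16*I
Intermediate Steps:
b = -8 (b = -8 + (⅕)*0 = -8 + 0 = -8)
t = -4 (t = -9 + (5 - 1*0) = -9 + (5 + 0) = -9 + 5 = -4)
O(Y) = -4*√Y
O((1 + b)/4)³ = (-4*√(1 - 8)/2)³ = (-4*I*√7/2)³ = (-2*I*√7)³ = 56*I*√7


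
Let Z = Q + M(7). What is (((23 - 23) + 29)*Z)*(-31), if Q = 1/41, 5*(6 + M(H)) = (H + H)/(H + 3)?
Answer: 5248362/1025 ≈ 5120.4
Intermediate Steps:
M(H) = -6 + 2*H/(5*(3 + H)) (M(H) = -6 + ((H + H)/(H + 3))/5 = -6 + ((2*H)/(3 + H))/5 = -6 + (2*H/(3 + H))/5 = -6 + 2*H/(5*(3 + H)))
Q = 1/41 ≈ 0.024390
Z = -5838/1025 (Z = 1/41 + 2*(-45 - 14*7)/(5*(3 + 7)) = 1/41 + (⅖)*(-45 - 98)/10 = 1/41 + (⅖)*(⅒)*(-143) = 1/41 - 143/25 = -5838/1025 ≈ -5.6956)
(((23 - 23) + 29)*Z)*(-31) = (((23 - 23) + 29)*(-5838/1025))*(-31) = ((0 + 29)*(-5838/1025))*(-31) = (29*(-5838/1025))*(-31) = -169302/1025*(-31) = 5248362/1025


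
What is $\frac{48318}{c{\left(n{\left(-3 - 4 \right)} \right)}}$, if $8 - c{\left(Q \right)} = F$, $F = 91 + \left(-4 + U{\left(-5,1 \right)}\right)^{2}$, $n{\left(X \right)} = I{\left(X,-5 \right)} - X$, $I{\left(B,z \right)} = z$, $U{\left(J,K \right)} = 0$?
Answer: $- \frac{16106}{33} \approx -488.06$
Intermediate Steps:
$n{\left(X \right)} = -5 - X$
$F = 107$ ($F = 91 + \left(-4 + 0\right)^{2} = 91 + \left(-4\right)^{2} = 91 + 16 = 107$)
$c{\left(Q \right)} = -99$ ($c{\left(Q \right)} = 8 - 107 = -99$)
$\frac{48318}{c{\left(n{\left(-3 - 4 \right)} \right)}} = \frac{48318}{-99} = 48318 \left(- \frac{1}{99}\right) = - \frac{16106}{33}$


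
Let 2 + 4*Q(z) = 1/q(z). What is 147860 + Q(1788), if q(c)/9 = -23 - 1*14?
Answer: 196948853/1332 ≈ 1.4786e+5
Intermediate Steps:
q(c) = -333 (q(c) = 9*(-23 - 1*14) = 9*(-23 - 14) = 9*(-37) = -333)
Q(z) = -667/1332 (Q(z) = -½ + (¼)/(-333) = -½ + (¼)*(-1/333) = -½ - 1/1332 = -667/1332)
147860 + Q(1788) = 147860 - 667/1332 = 196948853/1332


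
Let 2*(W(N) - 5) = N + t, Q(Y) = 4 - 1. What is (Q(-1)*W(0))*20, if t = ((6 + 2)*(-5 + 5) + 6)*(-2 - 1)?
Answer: -240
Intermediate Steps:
Q(Y) = 3
t = -18 (t = (8*0 + 6)*(-3) = (0 + 6)*(-3) = 6*(-3) = -18)
W(N) = -4 + N/2 (W(N) = 5 + (N - 18)/2 = 5 + (-18 + N)/2 = 5 + (-9 + N/2) = -4 + N/2)
(Q(-1)*W(0))*20 = (3*(-4 + (1/2)*0))*20 = (3*(-4 + 0))*20 = (3*(-4))*20 = -12*20 = -240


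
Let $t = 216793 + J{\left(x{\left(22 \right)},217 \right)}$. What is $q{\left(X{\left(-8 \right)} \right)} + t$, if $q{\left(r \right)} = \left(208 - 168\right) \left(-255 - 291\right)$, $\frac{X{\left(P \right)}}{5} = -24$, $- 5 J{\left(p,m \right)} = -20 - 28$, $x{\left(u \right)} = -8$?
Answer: $\frac{974813}{5} \approx 1.9496 \cdot 10^{5}$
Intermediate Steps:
$J{\left(p,m \right)} = \frac{48}{5}$ ($J{\left(p,m \right)} = - \frac{-20 - 28}{5} = \left(- \frac{1}{5}\right) \left(-48\right) = \frac{48}{5}$)
$X{\left(P \right)} = -120$ ($X{\left(P \right)} = 5 \left(-24\right) = -120$)
$q{\left(r \right)} = -21840$ ($q{\left(r \right)} = 40 \left(-546\right) = -21840$)
$t = \frac{1084013}{5}$ ($t = 216793 + \frac{48}{5} = \frac{1084013}{5} \approx 2.168 \cdot 10^{5}$)
$q{\left(X{\left(-8 \right)} \right)} + t = -21840 + \frac{1084013}{5} = \frac{974813}{5}$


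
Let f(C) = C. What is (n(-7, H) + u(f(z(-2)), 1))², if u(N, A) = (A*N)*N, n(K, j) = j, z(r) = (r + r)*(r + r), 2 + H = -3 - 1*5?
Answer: 60516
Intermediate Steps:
H = -10 (H = -2 + (-3 - 1*5) = -2 + (-3 - 5) = -2 - 8 = -10)
z(r) = 4*r² (z(r) = (2*r)*(2*r) = 4*r²)
u(N, A) = A*N²
(n(-7, H) + u(f(z(-2)), 1))² = (-10 + 1*(4*(-2)²)²)² = (-10 + 1*(4*4)²)² = (-10 + 1*16²)² = (-10 + 1*256)² = (-10 + 256)² = 246² = 60516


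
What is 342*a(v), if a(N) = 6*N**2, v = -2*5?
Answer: 205200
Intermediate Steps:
v = -10
342*a(v) = 342*(6*(-10)**2) = 342*(6*100) = 342*600 = 205200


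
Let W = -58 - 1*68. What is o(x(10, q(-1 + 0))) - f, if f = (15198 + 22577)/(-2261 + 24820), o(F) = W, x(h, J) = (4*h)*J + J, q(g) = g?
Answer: -2880209/22559 ≈ -127.67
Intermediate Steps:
W = -126 (W = -58 - 68 = -126)
x(h, J) = J + 4*J*h (x(h, J) = 4*J*h + J = J + 4*J*h)
o(F) = -126
f = 37775/22559 ≈ 1.6745
o(x(10, q(-1 + 0))) - f = -126 - 1*37775/22559 = -126 - 37775/22559 = -2880209/22559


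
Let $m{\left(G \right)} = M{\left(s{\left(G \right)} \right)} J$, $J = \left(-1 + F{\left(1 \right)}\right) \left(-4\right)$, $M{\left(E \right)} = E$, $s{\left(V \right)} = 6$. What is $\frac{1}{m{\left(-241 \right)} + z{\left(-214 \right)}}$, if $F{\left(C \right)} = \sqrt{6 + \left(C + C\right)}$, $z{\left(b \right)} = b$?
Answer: $- \frac{95}{15746} + \frac{12 \sqrt{2}}{7873} \approx -0.0038777$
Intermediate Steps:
$F{\left(C \right)} = \sqrt{6 + 2 C}$
$J = 4 - 8 \sqrt{2}$ ($J = \left(-1 + \sqrt{6 + 2 \cdot 1}\right) \left(-4\right) = \left(-1 + \sqrt{6 + 2}\right) \left(-4\right) = \left(-1 + \sqrt{8}\right) \left(-4\right) = \left(-1 + 2 \sqrt{2}\right) \left(-4\right) = 4 - 8 \sqrt{2} \approx -7.3137$)
$m{\left(G \right)} = 24 - 48 \sqrt{2}$ ($m{\left(G \right)} = 6 \left(4 - 8 \sqrt{2}\right) = 24 - 48 \sqrt{2}$)
$\frac{1}{m{\left(-241 \right)} + z{\left(-214 \right)}} = \frac{1}{\left(24 - 48 \sqrt{2}\right) - 214} = \frac{1}{-190 - 48 \sqrt{2}}$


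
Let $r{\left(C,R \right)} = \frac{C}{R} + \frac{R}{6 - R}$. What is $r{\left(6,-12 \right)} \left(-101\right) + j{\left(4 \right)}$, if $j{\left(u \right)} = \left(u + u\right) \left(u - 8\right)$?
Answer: $\frac{515}{6} \approx 85.833$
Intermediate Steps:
$j{\left(u \right)} = 2 u \left(-8 + u\right)$
$r{\left(6,-12 \right)} \left(-101\right) + j{\left(4 \right)} = \frac{- \left(-12\right)^{2} - 36 + 6 \left(-12\right)}{\left(-12\right) \left(-6 - 12\right)} \left(-101\right) + 2 \cdot 4 \left(-8 + 4\right) = - \frac{\left(-1\right) 144 - 36 - 72}{12 \left(-18\right)} \left(-101\right) + 2 \cdot 4 \left(-4\right) = \left(- \frac{1}{12}\right) \left(- \frac{1}{18}\right) \left(-144 - 36 - 72\right) \left(-101\right) - 32 = \left(- \frac{1}{12}\right) \left(- \frac{1}{18}\right) \left(-252\right) \left(-101\right) - 32 = \left(- \frac{7}{6}\right) \left(-101\right) - 32 = \frac{707}{6} - 32 = \frac{515}{6}$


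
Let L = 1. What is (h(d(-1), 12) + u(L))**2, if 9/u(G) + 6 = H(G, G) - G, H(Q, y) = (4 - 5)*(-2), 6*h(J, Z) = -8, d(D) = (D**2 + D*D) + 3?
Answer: 2209/225 ≈ 9.8178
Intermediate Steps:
d(D) = 3 + 2*D**2 (d(D) = (D**2 + D**2) + 3 = 2*D**2 + 3 = 3 + 2*D**2)
h(J, Z) = -4/3 (h(J, Z) = (1/6)*(-8) = -4/3)
H(Q, y) = 2 (H(Q, y) = -1*(-2) = 2)
u(G) = 9/(-4 - G) (u(G) = 9/(-6 + (2 - G)) = 9/(-4 - G))
(h(d(-1), 12) + u(L))**2 = (-4/3 - 9/(4 + 1))**2 = (-4/3 - 9/5)**2 = (-47/15)**2 = 2209/225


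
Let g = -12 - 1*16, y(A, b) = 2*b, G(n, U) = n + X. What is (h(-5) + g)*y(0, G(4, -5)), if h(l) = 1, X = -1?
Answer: -162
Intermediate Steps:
G(n, U) = -1 + n (G(n, U) = n - 1 = -1 + n)
g = -28 (g = -12 - 16 = -28)
(h(-5) + g)*y(0, G(4, -5)) = (1 - 28)*(2*(-1 + 4)) = -54*3 = -27*6 = -162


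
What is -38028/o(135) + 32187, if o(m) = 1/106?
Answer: -3998781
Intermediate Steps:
o(m) = 1/106
-38028/o(135) + 32187 = -38028/1/106 + 32187 = -38028*106 + 32187 = -4030968 + 32187 = -3998781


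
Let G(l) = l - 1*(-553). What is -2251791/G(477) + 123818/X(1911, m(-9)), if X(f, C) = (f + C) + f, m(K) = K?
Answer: -8458546543/3927390 ≈ -2153.7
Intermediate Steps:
X(f, C) = C + 2*f (X(f, C) = (C + f) + f = C + 2*f)
G(l) = 553 + l (G(l) = l + 553 = 553 + l)
-2251791/G(477) + 123818/X(1911, m(-9)) = -2251791/(553 + 477) + 123818/(-9 + 2*1911) = -2251791/1030 + 123818/(-9 + 3822) = -2251791*1/1030 + 123818/3813 = -2251791/1030 + 123818*(1/3813) = -2251791/1030 + 123818/3813 = -8458546543/3927390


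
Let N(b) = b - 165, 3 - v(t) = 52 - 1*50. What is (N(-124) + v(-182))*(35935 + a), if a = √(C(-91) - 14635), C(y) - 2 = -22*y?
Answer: -10349280 - 288*I*√12631 ≈ -1.0349e+7 - 32368.0*I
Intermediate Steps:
C(y) = 2 - 22*y
a = I*√12631 (a = √((2 - 22*(-91)) - 14635) = √((2 + 2002) - 14635) = √(2004 - 14635) = √(-12631) = I*√12631 ≈ 112.39*I)
v(t) = 1 (v(t) = 3 - (52 - 1*50) = 3 - (52 - 50) = 3 - 1*2 = 3 - 2 = 1)
N(b) = -165 + b
(N(-124) + v(-182))*(35935 + a) = ((-165 - 124) + 1)*(35935 + I*√12631) = (-289 + 1)*(35935 + I*√12631) = -288*(35935 + I*√12631) = -10349280 - 288*I*√12631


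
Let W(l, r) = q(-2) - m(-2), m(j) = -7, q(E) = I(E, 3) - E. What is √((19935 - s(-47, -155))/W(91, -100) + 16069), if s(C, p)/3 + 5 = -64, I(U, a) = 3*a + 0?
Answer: 2*√4297 ≈ 131.10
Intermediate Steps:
I(U, a) = 3*a
q(E) = 9 - E (q(E) = 3*3 - E = 9 - E)
s(C, p) = -207 (s(C, p) = -15 + 3*(-64) = -15 - 192 = -207)
W(l, r) = 18 (W(l, r) = (9 - 1*(-2)) - 1*(-7) = (9 + 2) + 7 = 11 + 7 = 18)
√((19935 - s(-47, -155))/W(91, -100) + 16069) = √((19935 - 1*(-207))/18 + 16069) = √((19935 + 207)*(1/18) + 16069) = √(20142*(1/18) + 16069) = √(1119 + 16069) = √17188 = 2*√4297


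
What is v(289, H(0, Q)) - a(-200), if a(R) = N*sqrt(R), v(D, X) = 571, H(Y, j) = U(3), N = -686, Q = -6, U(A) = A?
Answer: 571 + 6860*I*sqrt(2) ≈ 571.0 + 9701.5*I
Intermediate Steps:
H(Y, j) = 3
a(R) = -686*sqrt(R)
v(289, H(0, Q)) - a(-200) = 571 - (-686)*sqrt(-200) = 571 - (-686)*10*I*sqrt(2) = 571 - (-6860)*I*sqrt(2) = 571 + 6860*I*sqrt(2)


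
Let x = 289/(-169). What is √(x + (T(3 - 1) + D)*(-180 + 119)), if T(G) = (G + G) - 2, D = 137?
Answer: 2*I*√358310/13 ≈ 92.091*I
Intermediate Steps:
x = -289/169 (x = 289*(-1/169) = -289/169 ≈ -1.7101)
T(G) = -2 + 2*G (T(G) = 2*G - 2 = -2 + 2*G)
√(x + (T(3 - 1) + D)*(-180 + 119)) = √(-289/169 + ((-2 + 2*(3 - 1)) + 137)*(-180 + 119)) = √(-289/169 + ((-2 + 2*2) + 137)*(-61)) = √(-289/169 + ((-2 + 4) + 137)*(-61)) = √(-289/169 + (2 + 137)*(-61)) = √(-289/169 + 139*(-61)) = √(-289/169 - 8479) = √(-1433240/169) = 2*I*√358310/13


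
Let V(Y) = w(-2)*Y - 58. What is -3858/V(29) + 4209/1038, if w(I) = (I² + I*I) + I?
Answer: -146515/5017 ≈ -29.204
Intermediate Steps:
w(I) = I + 2*I² (w(I) = (I² + I²) + I = 2*I² + I = I + 2*I²)
V(Y) = -58 + 6*Y (V(Y) = (-2*(1 + 2*(-2)))*Y - 58 = (-2*(1 - 4))*Y - 58 = (-2*(-3))*Y - 58 = 6*Y - 58 = -58 + 6*Y)
-3858/V(29) + 4209/1038 = -3858/(-58 + 6*29) + 4209/1038 = -3858/(-58 + 174) + 4209*(1/1038) = -3858/116 + 1403/346 = -3858*1/116 + 1403/346 = -1929/58 + 1403/346 = -146515/5017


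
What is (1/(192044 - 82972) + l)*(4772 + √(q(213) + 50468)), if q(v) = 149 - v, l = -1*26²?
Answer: -87963076503/27268 - 73732671*√12601/54536 ≈ -3.3776e+6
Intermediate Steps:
l = -676 (l = -1*676 = -676)
(1/(192044 - 82972) + l)*(4772 + √(q(213) + 50468)) = (1/(192044 - 82972) - 676)*(4772 + √((149 - 1*213) + 50468)) = (1/109072 - 676)*(4772 + √((149 - 213) + 50468)) = (1/109072 - 676)*(4772 + √(-64 + 50468)) = -73732671*(4772 + √50404)/109072 = -73732671*(4772 + 2*√12601)/109072 = -87963076503/27268 - 73732671*√12601/54536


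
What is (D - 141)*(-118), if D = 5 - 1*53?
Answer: 22302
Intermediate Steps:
D = -48 (D = 5 - 53 = -48)
(D - 141)*(-118) = (-48 - 141)*(-118) = -189*(-118) = 22302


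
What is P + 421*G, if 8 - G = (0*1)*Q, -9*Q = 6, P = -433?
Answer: 2935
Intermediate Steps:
Q = -⅔ (Q = -⅑*6 = -⅔ ≈ -0.66667)
G = 8 (G = 8 - 0*1*(-2)/3 = 8 - 0*(-2)/3 = 8 - 1*0 = 8 + 0 = 8)
P + 421*G = -433 + 421*8 = -433 + 3368 = 2935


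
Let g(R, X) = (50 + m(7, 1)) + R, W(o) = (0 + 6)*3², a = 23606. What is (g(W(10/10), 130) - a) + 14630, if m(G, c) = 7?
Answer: -8865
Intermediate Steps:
W(o) = 54 (W(o) = 6*9 = 54)
g(R, X) = 57 + R (g(R, X) = (50 + 7) + R = 57 + R)
(g(W(10/10), 130) - a) + 14630 = ((57 + 54) - 1*23606) + 14630 = (111 - 23606) + 14630 = -23495 + 14630 = -8865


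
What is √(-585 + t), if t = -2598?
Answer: I*√3183 ≈ 56.418*I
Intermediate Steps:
√(-585 + t) = √(-585 - 2598) = √(-3183) = I*√3183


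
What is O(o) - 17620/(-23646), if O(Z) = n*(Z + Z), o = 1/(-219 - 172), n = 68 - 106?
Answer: 4343258/4622793 ≈ 0.93953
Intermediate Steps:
n = -38
o = -1/391 (o = 1/(-391) = -1/391 ≈ -0.0025575)
O(Z) = -76*Z (O(Z) = -38*(Z + Z) = -76*Z)
O(o) - 17620/(-23646) = -76*(-1/391) - 17620/(-23646) = 76/391 - 17620*(-1)/23646 = 76/391 - 1*(-8810/11823) = 76/391 + 8810/11823 = 4343258/4622793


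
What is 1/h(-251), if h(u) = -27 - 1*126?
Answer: -1/153 ≈ -0.0065359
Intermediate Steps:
h(u) = -153 (h(u) = -27 - 126 = -153)
1/h(-251) = 1/(-153) = -1/153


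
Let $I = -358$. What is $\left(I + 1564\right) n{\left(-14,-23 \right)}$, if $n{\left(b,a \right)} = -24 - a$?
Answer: $-1206$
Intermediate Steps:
$\left(I + 1564\right) n{\left(-14,-23 \right)} = \left(-358 + 1564\right) \left(-24 - -23\right) = 1206 \left(-24 + 23\right) = 1206 \left(-1\right) = -1206$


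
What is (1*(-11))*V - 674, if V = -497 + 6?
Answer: 4727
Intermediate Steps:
V = -491
(1*(-11))*V - 674 = (1*(-11))*(-491) - 674 = -11*(-491) - 674 = 5401 - 674 = 4727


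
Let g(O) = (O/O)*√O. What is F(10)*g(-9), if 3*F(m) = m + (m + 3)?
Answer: 23*I ≈ 23.0*I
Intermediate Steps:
g(O) = √O (g(O) = 1*√O = √O)
F(m) = 1 + 2*m/3 (F(m) = (m + (m + 3))/3 = (m + (3 + m))/3 = (3 + 2*m)/3 = 1 + 2*m/3)
F(10)*g(-9) = (1 + (⅔)*10)*√(-9) = (1 + 20/3)*(3*I) = 23*(3*I)/3 = 23*I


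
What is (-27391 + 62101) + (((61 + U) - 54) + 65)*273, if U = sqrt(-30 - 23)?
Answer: 54366 + 273*I*sqrt(53) ≈ 54366.0 + 1987.5*I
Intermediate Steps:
U = I*sqrt(53) (U = sqrt(-53) = I*sqrt(53) ≈ 7.2801*I)
(-27391 + 62101) + (((61 + U) - 54) + 65)*273 = (-27391 + 62101) + (((61 + I*sqrt(53)) - 54) + 65)*273 = 34710 + ((7 + I*sqrt(53)) + 65)*273 = 34710 + (72 + I*sqrt(53))*273 = 34710 + (19656 + 273*I*sqrt(53)) = 54366 + 273*I*sqrt(53)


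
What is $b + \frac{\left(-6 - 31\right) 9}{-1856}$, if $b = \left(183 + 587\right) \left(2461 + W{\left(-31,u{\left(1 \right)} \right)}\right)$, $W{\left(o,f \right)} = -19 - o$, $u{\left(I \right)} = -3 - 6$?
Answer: $\frac{3534214093}{1856} \approx 1.9042 \cdot 10^{6}$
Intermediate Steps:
$u{\left(I \right)} = -9$ ($u{\left(I \right)} = -3 - 6 = -9$)
$b = 1904210$ ($b = \left(183 + 587\right) \left(2461 - -12\right) = 770 \left(2461 + \left(-19 + 31\right)\right) = 770 \left(2461 + 12\right) = 770 \cdot 2473 = 1904210$)
$b + \frac{\left(-6 - 31\right) 9}{-1856} = 1904210 + \frac{\left(-6 - 31\right) 9}{-1856} = 1904210 + \left(-37\right) 9 \left(- \frac{1}{1856}\right) = 1904210 - - \frac{333}{1856} = 1904210 + \frac{333}{1856} = \frac{3534214093}{1856}$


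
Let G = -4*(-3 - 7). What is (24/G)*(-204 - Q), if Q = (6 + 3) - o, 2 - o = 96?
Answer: -921/5 ≈ -184.20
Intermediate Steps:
o = -94 (o = 2 - 1*96 = 2 - 96 = -94)
Q = 103 (Q = (6 + 3) - 1*(-94) = 9 + 94 = 103)
G = 40 (G = -4*(-10) = 40)
(24/G)*(-204 - Q) = (24/40)*(-204 - 1*103) = (24*(1/40))*(-204 - 103) = (⅗)*(-307) = -921/5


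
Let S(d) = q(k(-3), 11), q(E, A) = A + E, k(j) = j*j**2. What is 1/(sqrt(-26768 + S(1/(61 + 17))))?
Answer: -I*sqrt(186)/2232 ≈ -0.0061103*I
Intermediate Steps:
k(j) = j**3
S(d) = -16 (S(d) = 11 + (-3)**3 = 11 - 27 = -16)
1/(sqrt(-26768 + S(1/(61 + 17)))) = 1/(sqrt(-26768 - 16)) = 1/(sqrt(-26784)) = 1/(12*I*sqrt(186)) = -I*sqrt(186)/2232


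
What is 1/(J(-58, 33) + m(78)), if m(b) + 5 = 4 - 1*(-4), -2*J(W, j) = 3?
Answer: 2/3 ≈ 0.66667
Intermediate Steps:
J(W, j) = -3/2 (J(W, j) = -1/2*3 = -3/2)
m(b) = 3 (m(b) = -5 + (4 - 1*(-4)) = -5 + (4 + 4) = -5 + 8 = 3)
1/(J(-58, 33) + m(78)) = 1/(-3/2 + 3) = 1/(3/2) = 2/3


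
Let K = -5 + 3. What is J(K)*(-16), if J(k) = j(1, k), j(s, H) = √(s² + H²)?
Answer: -16*√5 ≈ -35.777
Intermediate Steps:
K = -2
j(s, H) = √(H² + s²)
J(k) = √(1 + k²) (J(k) = √(k² + 1²) = √(k² + 1) = √(1 + k²))
J(K)*(-16) = √(1 + (-2)²)*(-16) = √(1 + 4)*(-16) = √5*(-16) = -16*√5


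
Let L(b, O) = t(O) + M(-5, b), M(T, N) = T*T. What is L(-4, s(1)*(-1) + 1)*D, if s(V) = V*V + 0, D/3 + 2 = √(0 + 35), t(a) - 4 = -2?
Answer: -162 + 81*√35 ≈ 317.20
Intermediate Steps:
t(a) = 2 (t(a) = 4 - 2 = 2)
M(T, N) = T²
D = -6 + 3*√35 (D = -6 + 3*√(0 + 35) = -6 + 3*√35 ≈ 11.748)
s(V) = V² (s(V) = V² + 0 = V²)
L(b, O) = 27 (L(b, O) = 2 + (-5)² = 2 + 25 = 27)
L(-4, s(1)*(-1) + 1)*D = 27*(-6 + 3*√35) = -162 + 81*√35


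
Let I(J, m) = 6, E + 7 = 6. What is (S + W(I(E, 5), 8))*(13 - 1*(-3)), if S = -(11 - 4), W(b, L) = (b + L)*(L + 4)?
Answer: 2576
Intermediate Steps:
E = -1 (E = -7 + 6 = -1)
W(b, L) = (4 + L)*(L + b) (W(b, L) = (L + b)*(4 + L) = (4 + L)*(L + b))
S = -7 (S = -1*7 = -7)
(S + W(I(E, 5), 8))*(13 - 1*(-3)) = (-7 + (8**2 + 4*8 + 4*6 + 8*6))*(13 - 1*(-3)) = (-7 + (64 + 32 + 24 + 48))*(13 + 3) = (-7 + 168)*16 = 161*16 = 2576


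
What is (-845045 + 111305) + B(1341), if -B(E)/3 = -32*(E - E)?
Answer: -733740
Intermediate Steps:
B(E) = 0 (B(E) = -(-96)*(E - E) = -(-96)*0 = -3*0 = 0)
(-845045 + 111305) + B(1341) = (-845045 + 111305) + 0 = -733740 + 0 = -733740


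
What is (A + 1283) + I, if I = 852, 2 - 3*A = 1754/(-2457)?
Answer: 15743753/7371 ≈ 2135.9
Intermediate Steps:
A = 6668/7371 (A = ⅔ - 1754/(3*(-2457)) = ⅔ - 1754*(-1)/(3*2457) = ⅔ - ⅓*(-1754/2457) = ⅔ + 1754/7371 = 6668/7371 ≈ 0.90463)
(A + 1283) + I = (6668/7371 + 1283) + 852 = 9463661/7371 + 852 = 15743753/7371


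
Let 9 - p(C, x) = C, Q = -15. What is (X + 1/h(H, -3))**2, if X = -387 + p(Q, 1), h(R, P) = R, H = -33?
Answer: 143520400/1089 ≈ 1.3179e+5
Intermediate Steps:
p(C, x) = 9 - C
X = -363 (X = -387 + (9 - 1*(-15)) = -387 + (9 + 15) = -387 + 24 = -363)
(X + 1/h(H, -3))**2 = (-363 + 1/(-33))**2 = (-363 - 1/33)**2 = (-11980/33)**2 = 143520400/1089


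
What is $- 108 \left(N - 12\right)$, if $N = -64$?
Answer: $8208$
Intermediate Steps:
$- 108 \left(N - 12\right) = - 108 \left(-64 - 12\right) = \left(-108\right) \left(-76\right) = 8208$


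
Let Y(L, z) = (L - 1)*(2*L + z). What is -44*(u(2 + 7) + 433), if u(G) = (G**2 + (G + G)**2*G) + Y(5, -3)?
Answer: -152152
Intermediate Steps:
Y(L, z) = (-1 + L)*(z + 2*L)
u(G) = 28 + G**2 + 4*G**3 (u(G) = (G**2 + (G + G)**2*G) + (-1*(-3) - 2*5 + 2*5**2 + 5*(-3)) = (G**2 + (2*G)**2*G) + (3 - 10 + 2*25 - 15) = (G**2 + (4*G**2)*G) + (3 - 10 + 50 - 15) = (G**2 + 4*G**3) + 28 = 28 + G**2 + 4*G**3)
-44*(u(2 + 7) + 433) = -44*((28 + (2 + 7)**2 + 4*(2 + 7)**3) + 433) = -44*((28 + 9**2 + 4*9**3) + 433) = -44*((28 + 81 + 4*729) + 433) = -44*((28 + 81 + 2916) + 433) = -44*(3025 + 433) = -44*3458 = -152152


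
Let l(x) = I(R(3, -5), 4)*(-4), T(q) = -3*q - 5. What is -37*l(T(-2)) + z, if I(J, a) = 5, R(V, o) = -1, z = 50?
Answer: 790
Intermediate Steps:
T(q) = -5 - 3*q
l(x) = -20 (l(x) = 5*(-4) = -20)
-37*l(T(-2)) + z = -37*(-20) + 50 = 740 + 50 = 790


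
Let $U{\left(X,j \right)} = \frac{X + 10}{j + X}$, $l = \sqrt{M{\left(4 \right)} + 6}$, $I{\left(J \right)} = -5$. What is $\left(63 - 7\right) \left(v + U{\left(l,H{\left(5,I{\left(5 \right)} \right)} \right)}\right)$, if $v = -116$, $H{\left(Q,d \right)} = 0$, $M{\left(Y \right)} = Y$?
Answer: $-6440 + 56 \sqrt{10} \approx -6262.9$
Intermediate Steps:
$l = \sqrt{10}$ ($l = \sqrt{4 + 6} = \sqrt{10} \approx 3.1623$)
$U{\left(X,j \right)} = \frac{10 + X}{X + j}$
$\left(63 - 7\right) \left(v + U{\left(l,H{\left(5,I{\left(5 \right)} \right)} \right)}\right) = \left(63 - 7\right) \left(-116 + \frac{10 + \sqrt{10}}{\sqrt{10} + 0}\right) = \left(63 - 7\right) \left(-116 + \frac{10 + \sqrt{10}}{\sqrt{10}}\right) = 56 \left(-116 + \frac{\sqrt{10}}{10} \left(10 + \sqrt{10}\right)\right) = 56 \left(-116 + \frac{\sqrt{10} \left(10 + \sqrt{10}\right)}{10}\right) = -6496 + \frac{28 \sqrt{10} \left(10 + \sqrt{10}\right)}{5}$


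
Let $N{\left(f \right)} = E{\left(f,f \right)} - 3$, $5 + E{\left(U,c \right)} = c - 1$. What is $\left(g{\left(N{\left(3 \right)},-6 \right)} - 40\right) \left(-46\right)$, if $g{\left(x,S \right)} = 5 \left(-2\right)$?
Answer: $2300$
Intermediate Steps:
$E{\left(U,c \right)} = -6 + c$ ($E{\left(U,c \right)} = -5 + \left(c - 1\right) = -5 + \left(-1 + c\right) = -6 + c$)
$N{\left(f \right)} = -9 + f$ ($N{\left(f \right)} = \left(-6 + f\right) - 3 = -9 + f$)
$g{\left(x,S \right)} = -10$
$\left(g{\left(N{\left(3 \right)},-6 \right)} - 40\right) \left(-46\right) = \left(-10 - 40\right) \left(-46\right) = \left(-50\right) \left(-46\right) = 2300$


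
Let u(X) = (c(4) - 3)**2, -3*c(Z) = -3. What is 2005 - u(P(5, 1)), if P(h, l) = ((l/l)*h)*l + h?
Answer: 2001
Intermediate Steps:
c(Z) = 1 (c(Z) = -1/3*(-3) = 1)
P(h, l) = h + h*l (P(h, l) = (1*h)*l + h = h*l + h = h + h*l)
u(X) = 4 (u(X) = (1 - 3)**2 = (-2)**2 = 4)
2005 - u(P(5, 1)) = 2005 - 1*4 = 2005 - 4 = 2001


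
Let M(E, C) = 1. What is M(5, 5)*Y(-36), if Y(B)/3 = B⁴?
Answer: 5038848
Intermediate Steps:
Y(B) = 3*B⁴
M(5, 5)*Y(-36) = 1*(3*(-36)⁴) = 1*(3*1679616) = 1*5038848 = 5038848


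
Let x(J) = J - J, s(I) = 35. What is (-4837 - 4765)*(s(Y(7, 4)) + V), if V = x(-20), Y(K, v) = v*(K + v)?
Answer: -336070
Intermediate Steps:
x(J) = 0
V = 0
(-4837 - 4765)*(s(Y(7, 4)) + V) = (-4837 - 4765)*(35 + 0) = -9602*35 = -336070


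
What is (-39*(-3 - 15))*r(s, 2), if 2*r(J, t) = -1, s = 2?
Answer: -351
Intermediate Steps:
r(J, t) = -1/2 (r(J, t) = (1/2)*(-1) = -1/2)
(-39*(-3 - 15))*r(s, 2) = -39*(-3 - 15)*(-1/2) = -39*(-18)*(-1/2) = 702*(-1/2) = -351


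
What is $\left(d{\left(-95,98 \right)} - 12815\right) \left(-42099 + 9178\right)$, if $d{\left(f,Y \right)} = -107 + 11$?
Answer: $425043031$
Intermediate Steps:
$d{\left(f,Y \right)} = -96$
$\left(d{\left(-95,98 \right)} - 12815\right) \left(-42099 + 9178\right) = \left(-96 - 12815\right) \left(-42099 + 9178\right) = \left(-12911\right) \left(-32921\right) = 425043031$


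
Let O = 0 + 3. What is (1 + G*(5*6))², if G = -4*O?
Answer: 128881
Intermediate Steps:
O = 3
G = -12 (G = -4*3 = -12)
(1 + G*(5*6))² = (1 - 60*6)² = (1 - 12*30)² = (1 - 360)² = (-359)² = 128881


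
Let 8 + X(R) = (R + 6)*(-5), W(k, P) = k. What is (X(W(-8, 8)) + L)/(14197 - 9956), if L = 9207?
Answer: 9209/4241 ≈ 2.1714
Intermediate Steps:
X(R) = -38 - 5*R (X(R) = -8 + (R + 6)*(-5) = -8 + (6 + R)*(-5) = -8 + (-30 - 5*R) = -38 - 5*R)
(X(W(-8, 8)) + L)/(14197 - 9956) = ((-38 - 5*(-8)) + 9207)/(14197 - 9956) = ((-38 + 40) + 9207)/4241 = (2 + 9207)*(1/4241) = 9209*(1/4241) = 9209/4241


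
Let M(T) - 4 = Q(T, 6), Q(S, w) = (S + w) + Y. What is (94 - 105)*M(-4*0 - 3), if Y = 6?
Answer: -143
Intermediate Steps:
Q(S, w) = 6 + S + w (Q(S, w) = (S + w) + 6 = 6 + S + w)
M(T) = 16 + T (M(T) = 4 + (6 + T + 6) = 4 + (12 + T) = 16 + T)
(94 - 105)*M(-4*0 - 3) = (94 - 105)*(16 + (-4*0 - 3)) = -11*(16 + (0 - 3)) = -11*(16 - 3) = -11*13 = -143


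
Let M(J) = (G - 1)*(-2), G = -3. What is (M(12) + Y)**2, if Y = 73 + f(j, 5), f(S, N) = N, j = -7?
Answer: 7396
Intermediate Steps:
M(J) = 8 (M(J) = (-3 - 1)*(-2) = -4*(-2) = 8)
Y = 78 (Y = 73 + 5 = 78)
(M(12) + Y)**2 = (8 + 78)**2 = 86**2 = 7396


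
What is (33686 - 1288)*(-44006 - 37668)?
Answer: -2646074252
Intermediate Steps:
(33686 - 1288)*(-44006 - 37668) = 32398*(-81674) = -2646074252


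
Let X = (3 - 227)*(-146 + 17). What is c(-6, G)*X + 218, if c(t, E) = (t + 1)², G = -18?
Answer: 722618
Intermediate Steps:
c(t, E) = (1 + t)²
X = 28896 (X = -224*(-129) = 28896)
c(-6, G)*X + 218 = (1 - 6)²*28896 + 218 = (-5)²*28896 + 218 = 25*28896 + 218 = 722400 + 218 = 722618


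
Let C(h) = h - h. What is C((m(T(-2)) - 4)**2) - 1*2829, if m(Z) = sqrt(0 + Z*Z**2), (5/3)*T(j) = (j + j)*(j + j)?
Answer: -2829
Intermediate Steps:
T(j) = 12*j**2/5 (T(j) = 3*((j + j)*(j + j))/5 = 3*((2*j)*(2*j))/5 = 3*(4*j**2)/5 = 12*j**2/5)
m(Z) = sqrt(Z**3) (m(Z) = sqrt(0 + Z**3) = sqrt(Z**3))
C(h) = 0
C((m(T(-2)) - 4)**2) - 1*2829 = 0 - 1*2829 = 0 - 2829 = -2829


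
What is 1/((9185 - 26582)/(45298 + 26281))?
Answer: -71579/17397 ≈ -4.1144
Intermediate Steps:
1/((9185 - 26582)/(45298 + 26281)) = 1/(-17397/71579) = -71579/17397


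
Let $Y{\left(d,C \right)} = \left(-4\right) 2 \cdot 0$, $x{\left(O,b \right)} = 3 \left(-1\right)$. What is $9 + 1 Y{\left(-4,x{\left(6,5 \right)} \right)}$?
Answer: $9$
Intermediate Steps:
$x{\left(O,b \right)} = -3$
$Y{\left(d,C \right)} = 0$ ($Y{\left(d,C \right)} = \left(-8\right) 0 = 0$)
$9 + 1 Y{\left(-4,x{\left(6,5 \right)} \right)} = 9 + 1 \cdot 0 = 9 + 0 = 9$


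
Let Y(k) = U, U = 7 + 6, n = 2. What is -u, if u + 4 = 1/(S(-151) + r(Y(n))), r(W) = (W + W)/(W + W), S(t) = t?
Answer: 601/150 ≈ 4.0067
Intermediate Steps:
U = 13
Y(k) = 13
r(W) = 1 (r(W) = (2*W)/((2*W)) = (2*W)*(1/(2*W)) = 1)
u = -601/150 (u = -4 + 1/(-151 + 1) = -4 + 1/(-150) = -4 - 1/150 = -601/150 ≈ -4.0067)
-u = -1*(-601/150) = 601/150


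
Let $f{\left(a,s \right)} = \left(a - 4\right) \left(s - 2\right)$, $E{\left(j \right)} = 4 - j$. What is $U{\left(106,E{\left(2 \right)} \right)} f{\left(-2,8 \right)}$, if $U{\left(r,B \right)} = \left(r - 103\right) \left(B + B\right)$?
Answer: $-432$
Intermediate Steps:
$U{\left(r,B \right)} = 2 B \left(-103 + r\right)$ ($U{\left(r,B \right)} = \left(-103 + r\right) 2 B = 2 B \left(-103 + r\right)$)
$f{\left(a,s \right)} = \left(-4 + a\right) \left(-2 + s\right)$
$U{\left(106,E{\left(2 \right)} \right)} f{\left(-2,8 \right)} = 2 \left(4 - 2\right) \left(-103 + 106\right) \left(8 - 32 - -4 - 16\right) = 2 \left(4 - 2\right) 3 \left(8 - 32 + 4 - 16\right) = 2 \cdot 2 \cdot 3 \left(-36\right) = 12 \left(-36\right) = -432$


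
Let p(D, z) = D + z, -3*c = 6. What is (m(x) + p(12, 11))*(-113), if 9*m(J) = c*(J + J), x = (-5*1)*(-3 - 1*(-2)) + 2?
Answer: -20227/9 ≈ -2247.4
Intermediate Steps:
c = -2 (c = -⅓*6 = -2)
x = 7 (x = -5*(-3 + 2) + 2 = -5*(-1) + 2 = 5 + 2 = 7)
m(J) = -4*J/9 (m(J) = (-2*(J + J))/9 = (-4*J)/9 = -4*J/9)
(m(x) + p(12, 11))*(-113) = (-4/9*7 + (12 + 11))*(-113) = (-28/9 + 23)*(-113) = (179/9)*(-113) = -20227/9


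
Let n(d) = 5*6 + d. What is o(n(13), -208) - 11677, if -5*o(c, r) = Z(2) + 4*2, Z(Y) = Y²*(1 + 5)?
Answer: -58417/5 ≈ -11683.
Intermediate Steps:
Z(Y) = 6*Y² (Z(Y) = Y²*6 = 6*Y²)
n(d) = 30 + d
o(c, r) = -32/5 (o(c, r) = -(6*2² + 4*2)/5 = -(6*4 + 8)/5 = -(24 + 8)/5 = -⅕*32 = -32/5)
o(n(13), -208) - 11677 = -32/5 - 11677 = -58417/5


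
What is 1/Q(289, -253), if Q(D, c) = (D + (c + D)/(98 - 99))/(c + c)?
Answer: -2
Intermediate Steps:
Q(D, c) = -1/2 (Q(D, c) = (D + (D + c)/(-1))/((2*c)) = (D + (D + c)*(-1))*(1/(2*c)) = (D + (-D - c))*(1/(2*c)) = (-c)*(1/(2*c)) = -1/2)
1/Q(289, -253) = 1/(-1/2) = -2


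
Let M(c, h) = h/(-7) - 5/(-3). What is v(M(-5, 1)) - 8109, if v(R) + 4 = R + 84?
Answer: -168577/21 ≈ -8027.5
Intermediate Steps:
M(c, h) = 5/3 - h/7 (M(c, h) = h*(-⅐) - 5*(-⅓) = -h/7 + 5/3 = 5/3 - h/7)
v(R) = 80 + R (v(R) = -4 + (R + 84) = -4 + (84 + R) = 80 + R)
v(M(-5, 1)) - 8109 = (80 + (5/3 - ⅐*1)) - 8109 = (80 + (5/3 - ⅐)) - 8109 = (80 + 32/21) - 8109 = 1712/21 - 8109 = -168577/21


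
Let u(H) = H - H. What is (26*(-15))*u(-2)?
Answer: 0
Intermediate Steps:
u(H) = 0
(26*(-15))*u(-2) = (26*(-15))*0 = -390*0 = 0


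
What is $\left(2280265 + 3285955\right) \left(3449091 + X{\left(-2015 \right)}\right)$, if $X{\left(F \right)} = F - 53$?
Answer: $19186888363060$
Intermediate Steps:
$X{\left(F \right)} = -53 + F$ ($X{\left(F \right)} = F - 53 = -53 + F$)
$\left(2280265 + 3285955\right) \left(3449091 + X{\left(-2015 \right)}\right) = \left(2280265 + 3285955\right) \left(3449091 - 2068\right) = 5566220 \left(3449091 - 2068\right) = 5566220 \cdot 3447023 = 19186888363060$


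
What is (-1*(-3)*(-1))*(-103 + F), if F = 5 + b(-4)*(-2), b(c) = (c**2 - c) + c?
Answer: 390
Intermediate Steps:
b(c) = c**2
F = -27 (F = 5 + (-4)**2*(-2) = 5 + 16*(-2) = 5 - 32 = -27)
(-1*(-3)*(-1))*(-103 + F) = (-1*(-3)*(-1))*(-103 - 27) = (3*(-1))*(-130) = -3*(-130) = 390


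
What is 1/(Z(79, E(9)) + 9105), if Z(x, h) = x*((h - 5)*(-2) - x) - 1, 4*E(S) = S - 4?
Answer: 2/6911 ≈ 0.00028939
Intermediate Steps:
E(S) = -1 + S/4 (E(S) = (S - 4)/4 = (-4 + S)/4 = -1 + S/4)
Z(x, h) = -1 + x*(10 - x - 2*h) (Z(x, h) = x*((-5 + h)*(-2) - x) - 1 = x*((10 - 2*h) - x) - 1 = x*(10 - x - 2*h) - 1 = -1 + x*(10 - x - 2*h))
1/(Z(79, E(9)) + 9105) = 1/((-1 - 1*79² + 10*79 - 2*(-1 + (¼)*9)*79) + 9105) = 1/((-1 - 1*6241 + 790 - 2*(-1 + 9/4)*79) + 9105) = 1/((-1 - 6241 + 790 - 2*5/4*79) + 9105) = 1/((-1 - 6241 + 790 - 395/2) + 9105) = 1/(-11299/2 + 9105) = 1/(6911/2) = 2/6911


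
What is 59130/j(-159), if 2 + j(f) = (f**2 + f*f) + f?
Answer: 59130/50401 ≈ 1.1732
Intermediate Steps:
j(f) = -2 + f + 2*f**2 (j(f) = -2 + ((f**2 + f*f) + f) = -2 + ((f**2 + f**2) + f) = -2 + (2*f**2 + f) = -2 + (f + 2*f**2) = -2 + f + 2*f**2)
59130/j(-159) = 59130/(-2 - 159 + 2*(-159)**2) = 59130/(-2 - 159 + 2*25281) = 59130/(-2 - 159 + 50562) = 59130/50401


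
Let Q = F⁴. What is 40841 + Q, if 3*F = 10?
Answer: 3318121/81 ≈ 40964.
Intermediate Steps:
F = 10/3 (F = (⅓)*10 = 10/3 ≈ 3.3333)
Q = 10000/81 (Q = (10/3)⁴ = 10000/81 ≈ 123.46)
40841 + Q = 40841 + 10000/81 = 3318121/81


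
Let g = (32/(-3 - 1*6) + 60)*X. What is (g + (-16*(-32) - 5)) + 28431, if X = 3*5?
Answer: 89354/3 ≈ 29785.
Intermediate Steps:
X = 15
g = 2540/3 (g = (32/(-3 - 1*6) + 60)*15 = (32/(-3 - 6) + 60)*15 = (32/(-9) + 60)*15 = (32*(-1/9) + 60)*15 = (-32/9 + 60)*15 = (508/9)*15 = 2540/3 ≈ 846.67)
(g + (-16*(-32) - 5)) + 28431 = (2540/3 + (-16*(-32) - 5)) + 28431 = (2540/3 + (512 - 5)) + 28431 = (2540/3 + 507) + 28431 = 4061/3 + 28431 = 89354/3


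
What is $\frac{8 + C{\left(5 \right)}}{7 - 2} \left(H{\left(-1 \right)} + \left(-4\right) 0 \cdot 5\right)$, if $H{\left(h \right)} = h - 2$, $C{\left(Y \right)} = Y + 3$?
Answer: $- \frac{48}{5} \approx -9.6$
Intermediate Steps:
$C{\left(Y \right)} = 3 + Y$
$H{\left(h \right)} = -2 + h$
$\frac{8 + C{\left(5 \right)}}{7 - 2} \left(H{\left(-1 \right)} + \left(-4\right) 0 \cdot 5\right) = \frac{8 + \left(3 + 5\right)}{7 - 2} \left(\left(-2 - 1\right) + \left(-4\right) 0 \cdot 5\right) = \frac{8 + 8}{5} \left(-3 + 0 \cdot 5\right) = 16 \cdot \frac{1}{5} \left(-3 + 0\right) = \frac{16}{5} \left(-3\right) = - \frac{48}{5}$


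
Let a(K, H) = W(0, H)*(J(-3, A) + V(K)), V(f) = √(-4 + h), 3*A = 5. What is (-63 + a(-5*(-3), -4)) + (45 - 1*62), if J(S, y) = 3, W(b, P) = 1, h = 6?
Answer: -77 + √2 ≈ -75.586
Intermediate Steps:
A = 5/3 (A = (⅓)*5 = 5/3 ≈ 1.6667)
V(f) = √2 (V(f) = √(-4 + 6) = √2)
a(K, H) = 3 + √2 (a(K, H) = 1*(3 + √2) = 3 + √2)
(-63 + a(-5*(-3), -4)) + (45 - 1*62) = (-63 + (3 + √2)) + (45 - 1*62) = (-60 + √2) + (45 - 62) = (-60 + √2) - 17 = -77 + √2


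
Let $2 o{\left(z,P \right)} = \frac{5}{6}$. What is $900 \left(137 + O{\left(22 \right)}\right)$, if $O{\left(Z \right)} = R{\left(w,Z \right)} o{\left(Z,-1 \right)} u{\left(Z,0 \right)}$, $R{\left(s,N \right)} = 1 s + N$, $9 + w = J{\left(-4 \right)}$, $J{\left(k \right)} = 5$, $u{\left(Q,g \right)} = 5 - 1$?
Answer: $150300$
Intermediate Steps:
$o{\left(z,P \right)} = \frac{5}{12}$ ($o{\left(z,P \right)} = \frac{5 \cdot \frac{1}{6}}{2} = \frac{1}{2} \cdot \frac{5}{6} = \frac{5}{12}$)
$u{\left(Q,g \right)} = 4$ ($u{\left(Q,g \right)} = 5 - 1 = 4$)
$w = -4$ ($w = -9 + 5 = -4$)
$R{\left(s,N \right)} = N + s$ ($R{\left(s,N \right)} = s + N = N + s$)
$O{\left(Z \right)} = - \frac{20}{3} + \frac{5 Z}{3}$ ($O{\left(Z \right)} = \left(Z - 4\right) \frac{5}{12} \cdot 4 = \left(-4 + Z\right) \frac{5}{12} \cdot 4 = \left(- \frac{5}{3} + \frac{5 Z}{12}\right) 4 = - \frac{20}{3} + \frac{5 Z}{3}$)
$900 \left(137 + O{\left(22 \right)}\right) = 900 \left(137 + \left(- \frac{20}{3} + \frac{5}{3} \cdot 22\right)\right) = 900 \left(137 + \left(- \frac{20}{3} + \frac{110}{3}\right)\right) = 900 \left(137 + 30\right) = 900 \cdot 167 = 150300$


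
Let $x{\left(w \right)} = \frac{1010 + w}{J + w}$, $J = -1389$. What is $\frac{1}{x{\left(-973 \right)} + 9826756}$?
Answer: $\frac{2362}{23210797635} \approx 1.0176 \cdot 10^{-7}$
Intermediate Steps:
$x{\left(w \right)} = \frac{1010 + w}{-1389 + w}$
$\frac{1}{x{\left(-973 \right)} + 9826756} = \frac{1}{\frac{1010 - 973}{-1389 - 973} + 9826756} = \frac{1}{\frac{1}{-2362} \cdot 37 + 9826756} = \frac{1}{\left(- \frac{1}{2362}\right) 37 + 9826756} = \frac{1}{- \frac{37}{2362} + 9826756} = \frac{1}{\frac{23210797635}{2362}} = \frac{2362}{23210797635}$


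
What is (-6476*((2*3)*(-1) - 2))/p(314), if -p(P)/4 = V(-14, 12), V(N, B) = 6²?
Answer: -3238/9 ≈ -359.78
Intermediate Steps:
V(N, B) = 36
p(P) = -144 (p(P) = -4*36 = -144)
(-6476*((2*3)*(-1) - 2))/p(314) = -6476*((2*3)*(-1) - 2)/(-144) = -6476*(6*(-1) - 2)*(-1/144) = -6476*(-6 - 2)*(-1/144) = -6476*(-8)*(-1/144) = 51808*(-1/144) = -3238/9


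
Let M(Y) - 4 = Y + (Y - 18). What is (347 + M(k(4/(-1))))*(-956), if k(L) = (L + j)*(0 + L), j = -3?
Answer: -371884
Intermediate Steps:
k(L) = L*(-3 + L) (k(L) = (L - 3)*(0 + L) = (-3 + L)*L = L*(-3 + L))
M(Y) = -14 + 2*Y (M(Y) = 4 + (Y + (Y - 18)) = 4 + (Y + (-18 + Y)) = 4 + (-18 + 2*Y) = -14 + 2*Y)
(347 + M(k(4/(-1))))*(-956) = (347 + (-14 + 2*((4/(-1))*(-3 + 4/(-1)))))*(-956) = (347 + (-14 + 2*((4*(-1))*(-3 + 4*(-1)))))*(-956) = (347 + (-14 + 2*(-4*(-3 - 4))))*(-956) = (347 + (-14 + 2*(-4*(-7))))*(-956) = (347 + (-14 + 2*28))*(-956) = (347 + (-14 + 56))*(-956) = (347 + 42)*(-956) = 389*(-956) = -371884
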